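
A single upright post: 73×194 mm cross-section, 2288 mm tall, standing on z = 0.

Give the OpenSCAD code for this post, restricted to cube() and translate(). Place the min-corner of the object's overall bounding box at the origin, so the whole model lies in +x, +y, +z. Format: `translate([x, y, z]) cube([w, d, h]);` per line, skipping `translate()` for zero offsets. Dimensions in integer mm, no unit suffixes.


cube([73, 194, 2288]);


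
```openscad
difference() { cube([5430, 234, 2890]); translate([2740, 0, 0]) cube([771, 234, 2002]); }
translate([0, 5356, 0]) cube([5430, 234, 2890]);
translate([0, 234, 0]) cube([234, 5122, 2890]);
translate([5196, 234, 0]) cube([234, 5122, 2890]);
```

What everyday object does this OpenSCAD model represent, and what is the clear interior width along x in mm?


A single room. The interior width is 4962 mm.

Four walls enclosing a rectangle with a door in the front wall — a room. Outside width 5430 minus two 234 mm walls gives 4962 mm.


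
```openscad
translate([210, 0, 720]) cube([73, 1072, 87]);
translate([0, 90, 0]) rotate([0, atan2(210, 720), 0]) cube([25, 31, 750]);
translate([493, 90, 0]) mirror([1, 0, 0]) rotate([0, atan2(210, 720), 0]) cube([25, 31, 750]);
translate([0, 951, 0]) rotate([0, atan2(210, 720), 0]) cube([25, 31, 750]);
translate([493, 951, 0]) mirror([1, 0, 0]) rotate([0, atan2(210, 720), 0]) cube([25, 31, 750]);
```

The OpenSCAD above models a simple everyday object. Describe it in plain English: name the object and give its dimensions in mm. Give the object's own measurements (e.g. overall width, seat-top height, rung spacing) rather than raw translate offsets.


A sawhorse. A 73×1072×87 mm beam (x, y, z) sits on two A-frame leg pairs. Each pair is two raked legs of 25×31 mm section (31 mm along y) splaying symmetrically in x. Each leg rises 720 mm vertically over 210 mm of horizontal reach and is 750 mm long along its own axis. Every leg's outer bottom edge rests on the floor and its outer top edge meets a bottom edge of the beam — the left legs (tilting toward +x) meet the beam's −x bottom edge, the right legs (their mirror images, tilting toward −x) meet its +x bottom edge — so the leg tops tuck under the beam, the beam's underside is 720 mm above the floor, and the feet are 493 mm apart outside-to-outside with the beam centred between them. The two leg pairs are set in 90 mm from either end of the beam.


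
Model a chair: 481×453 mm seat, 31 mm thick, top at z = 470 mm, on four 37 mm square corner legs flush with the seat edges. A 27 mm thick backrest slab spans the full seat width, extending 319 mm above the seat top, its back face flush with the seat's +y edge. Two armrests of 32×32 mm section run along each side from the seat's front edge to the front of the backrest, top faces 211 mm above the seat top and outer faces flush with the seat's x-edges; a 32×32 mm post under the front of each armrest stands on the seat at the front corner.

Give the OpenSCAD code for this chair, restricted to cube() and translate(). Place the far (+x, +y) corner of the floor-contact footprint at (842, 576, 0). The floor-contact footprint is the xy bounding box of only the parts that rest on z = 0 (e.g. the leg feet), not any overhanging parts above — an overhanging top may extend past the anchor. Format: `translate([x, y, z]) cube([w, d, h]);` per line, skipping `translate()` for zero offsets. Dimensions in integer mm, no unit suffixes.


translate([361, 123, 439]) cube([481, 453, 31]);
translate([361, 123, 0]) cube([37, 37, 439]);
translate([805, 123, 0]) cube([37, 37, 439]);
translate([361, 539, 0]) cube([37, 37, 439]);
translate([805, 539, 0]) cube([37, 37, 439]);
translate([361, 549, 470]) cube([481, 27, 319]);
translate([361, 123, 649]) cube([32, 426, 32]);
translate([810, 123, 649]) cube([32, 426, 32]);
translate([361, 123, 470]) cube([32, 32, 179]);
translate([810, 123, 470]) cube([32, 32, 179]);


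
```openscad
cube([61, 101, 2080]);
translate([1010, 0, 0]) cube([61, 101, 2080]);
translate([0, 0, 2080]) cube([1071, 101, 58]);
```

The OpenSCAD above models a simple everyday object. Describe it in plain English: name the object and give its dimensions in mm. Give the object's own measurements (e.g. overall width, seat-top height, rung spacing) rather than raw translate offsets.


A door frame. The clear opening is 949 mm wide and 2080 mm high. Two 61 mm wide jambs, 101 mm deep, stand either side of the opening from the floor to the top of the opening. A 58 mm thick head sits across the top of both jambs, spanning the full outside width of the frame.


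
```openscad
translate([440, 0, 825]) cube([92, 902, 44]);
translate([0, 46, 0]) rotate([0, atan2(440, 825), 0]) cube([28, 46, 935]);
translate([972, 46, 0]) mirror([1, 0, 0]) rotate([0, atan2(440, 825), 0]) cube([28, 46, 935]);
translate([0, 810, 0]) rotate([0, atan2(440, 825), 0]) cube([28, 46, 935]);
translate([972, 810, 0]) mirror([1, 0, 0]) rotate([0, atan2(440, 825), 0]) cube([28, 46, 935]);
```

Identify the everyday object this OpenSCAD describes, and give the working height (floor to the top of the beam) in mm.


A sawhorse. The overall height is 869 mm.

A beam across two mirrored pairs of raked legs — a sawhorse. The beam's underside is at z = 825 (matching the legs' vertical rise in atan2(440, 825)) and the beam is 44 mm tall, so its top is at 825 + 44 = 869 mm. The raked legs top out at the beam's underside, so that is the highest point.


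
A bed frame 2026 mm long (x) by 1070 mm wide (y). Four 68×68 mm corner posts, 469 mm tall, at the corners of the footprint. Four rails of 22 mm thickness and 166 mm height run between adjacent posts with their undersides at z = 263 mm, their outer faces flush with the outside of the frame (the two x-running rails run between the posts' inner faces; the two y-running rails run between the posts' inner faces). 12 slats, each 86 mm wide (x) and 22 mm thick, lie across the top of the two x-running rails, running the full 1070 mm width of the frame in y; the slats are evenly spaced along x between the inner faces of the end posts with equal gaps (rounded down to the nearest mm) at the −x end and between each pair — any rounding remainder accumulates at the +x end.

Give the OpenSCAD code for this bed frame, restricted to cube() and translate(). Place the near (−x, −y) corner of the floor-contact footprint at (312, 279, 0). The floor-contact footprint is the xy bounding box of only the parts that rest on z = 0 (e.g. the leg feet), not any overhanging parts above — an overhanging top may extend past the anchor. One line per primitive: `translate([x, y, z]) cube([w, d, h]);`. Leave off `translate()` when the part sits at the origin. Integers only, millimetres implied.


// slat z = rail_z + rail_h = 263 + 166 = 429
// slat gap = ⌊(1890 − 12·86) / 13⌋ = 66
translate([312, 279, 0]) cube([68, 68, 469]);
translate([312, 1281, 0]) cube([68, 68, 469]);
translate([2270, 279, 0]) cube([68, 68, 469]);
translate([2270, 1281, 0]) cube([68, 68, 469]);
translate([380, 279, 263]) cube([1890, 22, 166]);
translate([380, 1327, 263]) cube([1890, 22, 166]);
translate([312, 347, 263]) cube([22, 934, 166]);
translate([2316, 347, 263]) cube([22, 934, 166]);
translate([446, 279, 429]) cube([86, 1070, 22]);
translate([598, 279, 429]) cube([86, 1070, 22]);
translate([750, 279, 429]) cube([86, 1070, 22]);
translate([902, 279, 429]) cube([86, 1070, 22]);
translate([1054, 279, 429]) cube([86, 1070, 22]);
translate([1206, 279, 429]) cube([86, 1070, 22]);
translate([1358, 279, 429]) cube([86, 1070, 22]);
translate([1510, 279, 429]) cube([86, 1070, 22]);
translate([1662, 279, 429]) cube([86, 1070, 22]);
translate([1814, 279, 429]) cube([86, 1070, 22]);
translate([1966, 279, 429]) cube([86, 1070, 22]);
translate([2118, 279, 429]) cube([86, 1070, 22]);


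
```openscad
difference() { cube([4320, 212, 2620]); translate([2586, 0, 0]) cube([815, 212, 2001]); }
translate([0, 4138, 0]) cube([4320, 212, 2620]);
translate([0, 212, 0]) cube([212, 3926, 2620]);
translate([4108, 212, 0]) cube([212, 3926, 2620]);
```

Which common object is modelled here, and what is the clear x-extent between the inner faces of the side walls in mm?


A single room. The interior width is 3896 mm.

Four walls enclosing a rectangle with a door in the front wall — a room. Outside width 4320 minus two 212 mm walls gives 3896 mm.


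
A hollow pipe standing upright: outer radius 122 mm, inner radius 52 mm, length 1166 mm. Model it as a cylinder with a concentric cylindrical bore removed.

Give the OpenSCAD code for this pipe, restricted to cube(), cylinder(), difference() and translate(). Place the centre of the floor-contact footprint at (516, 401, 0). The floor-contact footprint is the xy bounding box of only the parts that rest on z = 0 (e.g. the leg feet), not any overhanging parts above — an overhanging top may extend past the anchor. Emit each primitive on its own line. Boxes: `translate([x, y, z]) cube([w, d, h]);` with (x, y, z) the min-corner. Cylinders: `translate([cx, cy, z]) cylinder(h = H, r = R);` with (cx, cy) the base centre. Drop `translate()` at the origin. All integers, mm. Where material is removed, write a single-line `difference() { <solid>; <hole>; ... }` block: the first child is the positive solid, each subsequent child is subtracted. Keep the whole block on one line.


difference() { translate([516, 401, 0]) cylinder(h = 1166, r = 122); translate([516, 401, 0]) cylinder(h = 1166, r = 52); }


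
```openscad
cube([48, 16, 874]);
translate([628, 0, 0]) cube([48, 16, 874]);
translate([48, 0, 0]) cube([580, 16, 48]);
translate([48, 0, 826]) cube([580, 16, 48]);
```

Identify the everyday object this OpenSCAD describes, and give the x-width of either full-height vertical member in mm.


A picture frame. The border width is 48 mm.

Four thin pieces enclosing a rectangular opening — a picture frame. The two full-height stiles are 874 mm tall; the top rail sits at z = 826 and is 48 mm tall, so the border above the opening is 874 − 826 = 48 mm, matching the stile x-width.


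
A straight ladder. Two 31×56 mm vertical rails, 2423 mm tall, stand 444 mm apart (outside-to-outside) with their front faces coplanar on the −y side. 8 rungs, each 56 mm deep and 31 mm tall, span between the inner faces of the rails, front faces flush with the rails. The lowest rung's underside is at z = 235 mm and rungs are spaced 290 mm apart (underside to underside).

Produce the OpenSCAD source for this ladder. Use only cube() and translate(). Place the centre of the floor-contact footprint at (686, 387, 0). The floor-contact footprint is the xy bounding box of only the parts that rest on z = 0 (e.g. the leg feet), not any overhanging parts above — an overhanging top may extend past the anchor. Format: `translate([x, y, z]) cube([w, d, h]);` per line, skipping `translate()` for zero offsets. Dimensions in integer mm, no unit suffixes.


translate([464, 359, 0]) cube([31, 56, 2423]);
translate([877, 359, 0]) cube([31, 56, 2423]);
translate([495, 359, 235]) cube([382, 56, 31]);
translate([495, 359, 525]) cube([382, 56, 31]);
translate([495, 359, 815]) cube([382, 56, 31]);
translate([495, 359, 1105]) cube([382, 56, 31]);
translate([495, 359, 1395]) cube([382, 56, 31]);
translate([495, 359, 1685]) cube([382, 56, 31]);
translate([495, 359, 1975]) cube([382, 56, 31]);
translate([495, 359, 2265]) cube([382, 56, 31]);


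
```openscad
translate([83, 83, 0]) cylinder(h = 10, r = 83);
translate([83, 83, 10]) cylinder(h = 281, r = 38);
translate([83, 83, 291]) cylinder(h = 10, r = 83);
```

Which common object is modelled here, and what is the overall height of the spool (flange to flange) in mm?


A spool. The overall height is 301 mm.

Three coaxial cylinders, large–small–large — a spool. Two 10 mm flanges and a 281 mm core give 10 + 281 + 10 = 301 mm.


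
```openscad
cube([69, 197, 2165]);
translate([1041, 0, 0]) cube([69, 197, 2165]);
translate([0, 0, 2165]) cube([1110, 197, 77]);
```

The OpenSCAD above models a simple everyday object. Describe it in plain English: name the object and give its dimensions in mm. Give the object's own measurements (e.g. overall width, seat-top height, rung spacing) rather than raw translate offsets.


A door frame. The clear opening is 972 mm wide and 2165 mm high. Two 69 mm wide jambs, 197 mm deep, stand either side of the opening from the floor to the top of the opening. A 77 mm thick head sits across the top of both jambs, spanning the full outside width of the frame.


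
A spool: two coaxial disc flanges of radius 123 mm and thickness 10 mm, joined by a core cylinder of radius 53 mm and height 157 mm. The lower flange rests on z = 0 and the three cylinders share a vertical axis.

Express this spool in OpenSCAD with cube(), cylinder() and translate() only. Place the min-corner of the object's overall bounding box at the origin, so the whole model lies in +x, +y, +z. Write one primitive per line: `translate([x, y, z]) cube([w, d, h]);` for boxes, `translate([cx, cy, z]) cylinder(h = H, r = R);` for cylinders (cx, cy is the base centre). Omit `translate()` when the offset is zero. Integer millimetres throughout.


translate([123, 123, 0]) cylinder(h = 10, r = 123);
translate([123, 123, 10]) cylinder(h = 157, r = 53);
translate([123, 123, 167]) cylinder(h = 10, r = 123);


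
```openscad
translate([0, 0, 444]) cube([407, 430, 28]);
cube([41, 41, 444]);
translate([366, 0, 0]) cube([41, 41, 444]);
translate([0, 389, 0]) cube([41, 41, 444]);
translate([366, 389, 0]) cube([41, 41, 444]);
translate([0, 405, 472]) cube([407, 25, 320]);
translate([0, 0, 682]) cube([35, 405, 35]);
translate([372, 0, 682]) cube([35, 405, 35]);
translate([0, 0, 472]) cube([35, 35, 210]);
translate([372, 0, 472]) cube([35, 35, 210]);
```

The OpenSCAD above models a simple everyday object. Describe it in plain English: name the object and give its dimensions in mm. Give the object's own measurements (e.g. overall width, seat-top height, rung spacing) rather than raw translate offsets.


A chair. The seat is a 407×430×28 mm slab with its top at z = 472 mm, on four 41×41 mm corner legs (flush with the seat edges, standing on z = 0). A flat backrest 25 mm thick, 320 mm tall, spans the full seat width and rises from the seat top along its +y edge, rear face flush with the rear of the seat. Two armrests of 35×35 mm section run along each side from the seat's front edge to the front of the backrest, top faces 245 mm above the seat top and outer faces flush with the seat's x-edges; a 35×35 mm post under the front of each armrest stands on the seat at the front corner.


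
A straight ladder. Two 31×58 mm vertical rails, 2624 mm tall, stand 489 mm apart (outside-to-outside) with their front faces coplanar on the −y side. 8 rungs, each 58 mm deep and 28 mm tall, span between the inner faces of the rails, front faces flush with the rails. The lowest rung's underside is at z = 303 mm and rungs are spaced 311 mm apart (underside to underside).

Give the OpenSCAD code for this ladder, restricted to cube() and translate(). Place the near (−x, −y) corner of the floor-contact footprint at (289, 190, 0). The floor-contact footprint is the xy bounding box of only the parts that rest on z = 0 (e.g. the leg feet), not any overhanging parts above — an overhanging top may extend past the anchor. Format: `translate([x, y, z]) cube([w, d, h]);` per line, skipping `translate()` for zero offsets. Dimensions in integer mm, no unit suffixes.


translate([289, 190, 0]) cube([31, 58, 2624]);
translate([747, 190, 0]) cube([31, 58, 2624]);
translate([320, 190, 303]) cube([427, 58, 28]);
translate([320, 190, 614]) cube([427, 58, 28]);
translate([320, 190, 925]) cube([427, 58, 28]);
translate([320, 190, 1236]) cube([427, 58, 28]);
translate([320, 190, 1547]) cube([427, 58, 28]);
translate([320, 190, 1858]) cube([427, 58, 28]);
translate([320, 190, 2169]) cube([427, 58, 28]);
translate([320, 190, 2480]) cube([427, 58, 28]);


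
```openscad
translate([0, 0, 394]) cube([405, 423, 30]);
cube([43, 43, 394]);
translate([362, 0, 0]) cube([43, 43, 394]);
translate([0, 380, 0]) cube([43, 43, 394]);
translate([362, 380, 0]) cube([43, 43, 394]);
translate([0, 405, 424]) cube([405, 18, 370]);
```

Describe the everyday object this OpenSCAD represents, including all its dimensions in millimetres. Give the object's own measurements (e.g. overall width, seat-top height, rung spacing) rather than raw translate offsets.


A chair. The seat is a 405×423×30 mm slab with its top at z = 424 mm, on four 43×43 mm corner legs (flush with the seat edges, standing on z = 0). A flat backrest 18 mm thick, 370 mm tall, spans the full seat width and rises from the seat top along its +y edge, rear face flush with the rear of the seat.


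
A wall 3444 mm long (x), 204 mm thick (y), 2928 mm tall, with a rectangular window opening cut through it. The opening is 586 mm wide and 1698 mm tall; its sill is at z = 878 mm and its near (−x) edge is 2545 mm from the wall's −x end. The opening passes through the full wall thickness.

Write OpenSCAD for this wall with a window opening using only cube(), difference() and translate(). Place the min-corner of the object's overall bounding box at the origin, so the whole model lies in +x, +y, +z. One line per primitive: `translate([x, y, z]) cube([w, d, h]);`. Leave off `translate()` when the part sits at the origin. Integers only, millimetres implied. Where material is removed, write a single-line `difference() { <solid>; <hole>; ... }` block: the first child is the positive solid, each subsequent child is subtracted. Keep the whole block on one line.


difference() { cube([3444, 204, 2928]); translate([2545, 0, 878]) cube([586, 204, 1698]); }


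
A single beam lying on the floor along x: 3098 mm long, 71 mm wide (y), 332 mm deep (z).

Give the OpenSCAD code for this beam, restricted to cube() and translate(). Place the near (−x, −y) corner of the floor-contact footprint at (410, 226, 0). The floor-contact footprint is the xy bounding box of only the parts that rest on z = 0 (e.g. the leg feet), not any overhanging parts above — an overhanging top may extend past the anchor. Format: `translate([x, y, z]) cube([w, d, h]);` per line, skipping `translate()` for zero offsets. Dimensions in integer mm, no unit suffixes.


translate([410, 226, 0]) cube([3098, 71, 332]);


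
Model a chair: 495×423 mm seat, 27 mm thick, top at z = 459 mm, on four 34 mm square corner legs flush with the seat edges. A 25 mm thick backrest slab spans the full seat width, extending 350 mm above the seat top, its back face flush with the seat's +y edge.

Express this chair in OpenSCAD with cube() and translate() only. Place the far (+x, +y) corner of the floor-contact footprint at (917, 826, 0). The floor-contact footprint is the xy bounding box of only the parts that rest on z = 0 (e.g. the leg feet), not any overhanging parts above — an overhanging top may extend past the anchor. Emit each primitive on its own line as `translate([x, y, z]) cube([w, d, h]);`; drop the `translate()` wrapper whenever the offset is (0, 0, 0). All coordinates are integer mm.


// leg_h = 459 - 27 = 432
translate([422, 403, 432]) cube([495, 423, 27]);
translate([422, 403, 0]) cube([34, 34, 432]);
translate([883, 403, 0]) cube([34, 34, 432]);
translate([422, 792, 0]) cube([34, 34, 432]);
translate([883, 792, 0]) cube([34, 34, 432]);
translate([422, 801, 459]) cube([495, 25, 350]);


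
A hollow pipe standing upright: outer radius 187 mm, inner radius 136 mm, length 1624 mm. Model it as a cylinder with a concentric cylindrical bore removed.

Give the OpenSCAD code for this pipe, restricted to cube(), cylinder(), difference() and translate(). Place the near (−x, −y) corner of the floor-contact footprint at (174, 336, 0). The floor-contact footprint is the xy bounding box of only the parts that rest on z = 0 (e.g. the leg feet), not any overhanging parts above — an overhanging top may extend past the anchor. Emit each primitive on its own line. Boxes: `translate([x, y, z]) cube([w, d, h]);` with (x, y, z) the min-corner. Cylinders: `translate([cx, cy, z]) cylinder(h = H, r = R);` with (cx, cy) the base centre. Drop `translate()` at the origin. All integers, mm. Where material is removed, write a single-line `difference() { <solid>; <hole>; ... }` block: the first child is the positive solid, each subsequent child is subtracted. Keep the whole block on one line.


difference() { translate([361, 523, 0]) cylinder(h = 1624, r = 187); translate([361, 523, 0]) cylinder(h = 1624, r = 136); }


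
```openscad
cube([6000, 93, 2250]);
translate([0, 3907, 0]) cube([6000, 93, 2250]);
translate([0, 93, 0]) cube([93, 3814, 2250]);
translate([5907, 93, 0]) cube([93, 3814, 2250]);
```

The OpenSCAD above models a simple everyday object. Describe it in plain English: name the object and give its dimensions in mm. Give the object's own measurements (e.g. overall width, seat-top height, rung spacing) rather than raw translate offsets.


The wall frame of a small rectangular building: four walls, each 2250 mm tall and 93 mm thick, enclosing a footprint 6000 mm (x) by 4000 mm (y) outside-to-outside, with no floor or roof. The front and back walls (the −y and +y sides) span the full width; the two side walls fit between them.


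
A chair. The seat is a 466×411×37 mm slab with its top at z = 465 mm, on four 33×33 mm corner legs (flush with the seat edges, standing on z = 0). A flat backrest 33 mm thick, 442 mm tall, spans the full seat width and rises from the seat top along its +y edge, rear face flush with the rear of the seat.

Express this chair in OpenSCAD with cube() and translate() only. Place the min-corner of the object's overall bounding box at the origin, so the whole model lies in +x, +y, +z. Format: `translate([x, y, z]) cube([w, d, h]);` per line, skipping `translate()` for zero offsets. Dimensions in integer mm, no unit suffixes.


translate([0, 0, 428]) cube([466, 411, 37]);
cube([33, 33, 428]);
translate([433, 0, 0]) cube([33, 33, 428]);
translate([0, 378, 0]) cube([33, 33, 428]);
translate([433, 378, 0]) cube([33, 33, 428]);
translate([0, 378, 465]) cube([466, 33, 442]);


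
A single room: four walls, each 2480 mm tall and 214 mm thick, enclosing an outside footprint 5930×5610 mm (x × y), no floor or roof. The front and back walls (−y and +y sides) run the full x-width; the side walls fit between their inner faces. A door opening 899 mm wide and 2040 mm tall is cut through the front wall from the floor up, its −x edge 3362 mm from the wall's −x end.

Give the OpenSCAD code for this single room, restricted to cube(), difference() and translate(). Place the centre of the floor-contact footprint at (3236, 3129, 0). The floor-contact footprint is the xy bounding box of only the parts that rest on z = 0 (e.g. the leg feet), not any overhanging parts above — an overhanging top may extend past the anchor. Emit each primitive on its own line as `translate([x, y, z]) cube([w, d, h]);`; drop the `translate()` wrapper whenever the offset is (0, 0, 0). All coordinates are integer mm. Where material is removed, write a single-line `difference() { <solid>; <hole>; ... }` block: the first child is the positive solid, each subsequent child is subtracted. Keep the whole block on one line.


difference() { translate([271, 324, 0]) cube([5930, 214, 2480]); translate([3633, 324, 0]) cube([899, 214, 2040]); }
translate([271, 5720, 0]) cube([5930, 214, 2480]);
translate([271, 538, 0]) cube([214, 5182, 2480]);
translate([5987, 538, 0]) cube([214, 5182, 2480]);


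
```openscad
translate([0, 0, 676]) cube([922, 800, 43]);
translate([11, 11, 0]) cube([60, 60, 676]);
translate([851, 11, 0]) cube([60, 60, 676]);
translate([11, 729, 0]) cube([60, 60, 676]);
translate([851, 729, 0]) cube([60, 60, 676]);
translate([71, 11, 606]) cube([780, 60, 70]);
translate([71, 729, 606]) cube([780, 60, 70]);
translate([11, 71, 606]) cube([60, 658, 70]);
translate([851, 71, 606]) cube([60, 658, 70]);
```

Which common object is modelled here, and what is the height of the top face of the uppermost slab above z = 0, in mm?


A table. The table height is 719 mm.

A 922×800×43 slab sits at z = 676 on four 60 mm square posts — a table. The top surface is at 676 + 43 = 719 mm.


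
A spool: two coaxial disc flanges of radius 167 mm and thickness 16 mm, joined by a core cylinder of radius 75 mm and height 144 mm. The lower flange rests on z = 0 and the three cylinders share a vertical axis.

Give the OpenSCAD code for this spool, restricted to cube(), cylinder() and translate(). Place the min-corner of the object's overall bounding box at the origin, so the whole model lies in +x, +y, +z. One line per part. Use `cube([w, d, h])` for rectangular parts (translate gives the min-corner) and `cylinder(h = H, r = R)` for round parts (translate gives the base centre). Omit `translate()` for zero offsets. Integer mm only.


translate([167, 167, 0]) cylinder(h = 16, r = 167);
translate([167, 167, 16]) cylinder(h = 144, r = 75);
translate([167, 167, 160]) cylinder(h = 16, r = 167);


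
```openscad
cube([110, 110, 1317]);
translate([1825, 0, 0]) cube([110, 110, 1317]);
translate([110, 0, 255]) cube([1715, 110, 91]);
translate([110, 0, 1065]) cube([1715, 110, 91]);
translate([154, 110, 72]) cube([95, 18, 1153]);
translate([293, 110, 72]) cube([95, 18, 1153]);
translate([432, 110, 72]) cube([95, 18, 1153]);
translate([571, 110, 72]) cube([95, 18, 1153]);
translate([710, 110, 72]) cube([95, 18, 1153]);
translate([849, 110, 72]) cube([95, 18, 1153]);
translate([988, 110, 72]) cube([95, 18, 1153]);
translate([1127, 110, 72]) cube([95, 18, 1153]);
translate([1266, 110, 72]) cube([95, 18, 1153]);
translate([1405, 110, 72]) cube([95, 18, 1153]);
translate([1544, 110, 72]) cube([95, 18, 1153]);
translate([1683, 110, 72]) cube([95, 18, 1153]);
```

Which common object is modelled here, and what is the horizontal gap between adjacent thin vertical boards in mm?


A fence section. The picket gap is 44 mm.

Two posts, two rails, 12 pickets — a fence section. Span 1715 mm holds 12 pickets of 95 mm with 13 equal gaps: ⌊(1715 − 12·95) / 13⌋ = 44 mm.


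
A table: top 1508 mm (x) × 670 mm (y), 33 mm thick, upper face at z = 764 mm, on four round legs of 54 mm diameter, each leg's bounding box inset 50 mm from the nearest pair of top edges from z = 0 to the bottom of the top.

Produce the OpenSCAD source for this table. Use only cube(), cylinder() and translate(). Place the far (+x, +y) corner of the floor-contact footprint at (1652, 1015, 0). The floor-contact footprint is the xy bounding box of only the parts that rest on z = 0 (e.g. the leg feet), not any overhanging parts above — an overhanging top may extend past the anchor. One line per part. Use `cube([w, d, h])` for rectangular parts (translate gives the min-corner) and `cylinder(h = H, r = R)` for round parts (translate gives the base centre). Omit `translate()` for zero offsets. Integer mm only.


translate([194, 395, 731]) cube([1508, 670, 33]);
translate([271, 472, 0]) cylinder(h = 731, r = 27);
translate([1625, 472, 0]) cylinder(h = 731, r = 27);
translate([271, 988, 0]) cylinder(h = 731, r = 27);
translate([1625, 988, 0]) cylinder(h = 731, r = 27);


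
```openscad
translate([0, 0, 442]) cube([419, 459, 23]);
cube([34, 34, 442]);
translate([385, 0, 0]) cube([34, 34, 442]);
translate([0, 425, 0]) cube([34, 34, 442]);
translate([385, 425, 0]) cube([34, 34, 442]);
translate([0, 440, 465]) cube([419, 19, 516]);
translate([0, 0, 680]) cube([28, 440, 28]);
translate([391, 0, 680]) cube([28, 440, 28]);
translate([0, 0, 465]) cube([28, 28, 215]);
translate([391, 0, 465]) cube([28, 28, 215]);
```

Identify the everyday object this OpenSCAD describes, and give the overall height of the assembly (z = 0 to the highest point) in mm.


A chair. The overall height is 981 mm.

A slab on four corner posts with a tall panel at the back — a chair. The seat slab sits at z = 442 with thickness 23, and the 516 mm backrest starts at the seat top, so the overall height is 442 + 23 + 516 = 981 mm.


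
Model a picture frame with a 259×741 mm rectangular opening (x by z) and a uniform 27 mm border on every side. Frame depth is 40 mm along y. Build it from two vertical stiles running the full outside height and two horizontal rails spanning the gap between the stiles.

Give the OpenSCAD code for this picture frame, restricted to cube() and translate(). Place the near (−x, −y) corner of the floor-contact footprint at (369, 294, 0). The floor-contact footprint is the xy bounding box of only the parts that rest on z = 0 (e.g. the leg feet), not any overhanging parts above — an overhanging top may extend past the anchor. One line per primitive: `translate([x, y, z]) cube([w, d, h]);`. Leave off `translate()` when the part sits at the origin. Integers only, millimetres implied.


translate([369, 294, 0]) cube([27, 40, 795]);
translate([655, 294, 0]) cube([27, 40, 795]);
translate([396, 294, 0]) cube([259, 40, 27]);
translate([396, 294, 768]) cube([259, 40, 27]);


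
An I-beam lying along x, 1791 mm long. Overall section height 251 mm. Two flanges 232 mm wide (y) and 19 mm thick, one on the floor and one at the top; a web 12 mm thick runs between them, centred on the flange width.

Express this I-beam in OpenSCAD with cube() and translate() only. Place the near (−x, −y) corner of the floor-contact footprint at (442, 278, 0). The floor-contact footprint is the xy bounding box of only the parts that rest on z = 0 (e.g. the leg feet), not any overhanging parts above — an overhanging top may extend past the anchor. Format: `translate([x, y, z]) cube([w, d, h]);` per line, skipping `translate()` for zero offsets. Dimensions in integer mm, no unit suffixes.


translate([442, 278, 0]) cube([1791, 232, 19]);
translate([442, 388, 19]) cube([1791, 12, 213]);
translate([442, 278, 232]) cube([1791, 232, 19]);


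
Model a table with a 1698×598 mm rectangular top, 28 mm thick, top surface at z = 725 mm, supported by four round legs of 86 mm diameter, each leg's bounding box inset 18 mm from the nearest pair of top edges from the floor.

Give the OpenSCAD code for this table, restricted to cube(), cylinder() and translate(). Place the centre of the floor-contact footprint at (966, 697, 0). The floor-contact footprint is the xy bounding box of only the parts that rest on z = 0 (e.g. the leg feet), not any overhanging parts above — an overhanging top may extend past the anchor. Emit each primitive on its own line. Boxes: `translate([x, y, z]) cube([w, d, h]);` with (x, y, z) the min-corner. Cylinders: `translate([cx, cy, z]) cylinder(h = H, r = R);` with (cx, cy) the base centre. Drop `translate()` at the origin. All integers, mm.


translate([117, 398, 697]) cube([1698, 598, 28]);
translate([178, 459, 0]) cylinder(h = 697, r = 43);
translate([1754, 459, 0]) cylinder(h = 697, r = 43);
translate([178, 935, 0]) cylinder(h = 697, r = 43);
translate([1754, 935, 0]) cylinder(h = 697, r = 43);


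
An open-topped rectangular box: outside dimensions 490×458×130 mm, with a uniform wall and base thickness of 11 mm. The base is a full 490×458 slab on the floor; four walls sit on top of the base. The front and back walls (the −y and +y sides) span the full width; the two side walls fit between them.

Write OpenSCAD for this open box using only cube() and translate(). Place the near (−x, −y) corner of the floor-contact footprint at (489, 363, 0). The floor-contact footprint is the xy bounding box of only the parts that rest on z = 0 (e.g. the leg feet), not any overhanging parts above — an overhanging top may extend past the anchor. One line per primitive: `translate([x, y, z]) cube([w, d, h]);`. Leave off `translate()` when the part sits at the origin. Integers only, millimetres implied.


translate([489, 363, 0]) cube([490, 458, 11]);
translate([489, 363, 11]) cube([490, 11, 119]);
translate([489, 810, 11]) cube([490, 11, 119]);
translate([489, 374, 11]) cube([11, 436, 119]);
translate([968, 374, 11]) cube([11, 436, 119]);


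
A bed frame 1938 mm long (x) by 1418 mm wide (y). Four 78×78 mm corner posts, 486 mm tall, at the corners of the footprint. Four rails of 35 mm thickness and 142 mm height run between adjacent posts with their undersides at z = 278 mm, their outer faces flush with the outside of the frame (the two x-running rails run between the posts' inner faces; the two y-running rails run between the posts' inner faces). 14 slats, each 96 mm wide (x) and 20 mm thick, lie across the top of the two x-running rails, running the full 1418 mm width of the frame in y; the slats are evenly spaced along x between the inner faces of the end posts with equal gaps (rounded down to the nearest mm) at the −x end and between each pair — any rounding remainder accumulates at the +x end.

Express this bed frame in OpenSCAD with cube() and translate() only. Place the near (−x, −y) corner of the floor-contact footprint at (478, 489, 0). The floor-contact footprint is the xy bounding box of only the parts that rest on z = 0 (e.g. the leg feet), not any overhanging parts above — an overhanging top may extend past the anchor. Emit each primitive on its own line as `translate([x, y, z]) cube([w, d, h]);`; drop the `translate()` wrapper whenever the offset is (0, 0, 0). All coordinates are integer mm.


translate([478, 489, 0]) cube([78, 78, 486]);
translate([478, 1829, 0]) cube([78, 78, 486]);
translate([2338, 489, 0]) cube([78, 78, 486]);
translate([2338, 1829, 0]) cube([78, 78, 486]);
translate([556, 489, 278]) cube([1782, 35, 142]);
translate([556, 1872, 278]) cube([1782, 35, 142]);
translate([478, 567, 278]) cube([35, 1262, 142]);
translate([2381, 567, 278]) cube([35, 1262, 142]);
translate([585, 489, 420]) cube([96, 1418, 20]);
translate([710, 489, 420]) cube([96, 1418, 20]);
translate([835, 489, 420]) cube([96, 1418, 20]);
translate([960, 489, 420]) cube([96, 1418, 20]);
translate([1085, 489, 420]) cube([96, 1418, 20]);
translate([1210, 489, 420]) cube([96, 1418, 20]);
translate([1335, 489, 420]) cube([96, 1418, 20]);
translate([1460, 489, 420]) cube([96, 1418, 20]);
translate([1585, 489, 420]) cube([96, 1418, 20]);
translate([1710, 489, 420]) cube([96, 1418, 20]);
translate([1835, 489, 420]) cube([96, 1418, 20]);
translate([1960, 489, 420]) cube([96, 1418, 20]);
translate([2085, 489, 420]) cube([96, 1418, 20]);
translate([2210, 489, 420]) cube([96, 1418, 20]);


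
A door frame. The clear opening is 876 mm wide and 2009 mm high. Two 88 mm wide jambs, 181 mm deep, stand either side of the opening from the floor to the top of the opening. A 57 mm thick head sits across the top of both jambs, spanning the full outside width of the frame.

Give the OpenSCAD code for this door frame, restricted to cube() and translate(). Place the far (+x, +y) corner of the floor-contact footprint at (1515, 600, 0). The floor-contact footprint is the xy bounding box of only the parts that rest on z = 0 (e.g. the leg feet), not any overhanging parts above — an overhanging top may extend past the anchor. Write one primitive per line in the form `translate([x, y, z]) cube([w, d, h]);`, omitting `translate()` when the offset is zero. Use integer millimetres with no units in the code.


translate([463, 419, 0]) cube([88, 181, 2009]);
translate([1427, 419, 0]) cube([88, 181, 2009]);
translate([463, 419, 2009]) cube([1052, 181, 57]);


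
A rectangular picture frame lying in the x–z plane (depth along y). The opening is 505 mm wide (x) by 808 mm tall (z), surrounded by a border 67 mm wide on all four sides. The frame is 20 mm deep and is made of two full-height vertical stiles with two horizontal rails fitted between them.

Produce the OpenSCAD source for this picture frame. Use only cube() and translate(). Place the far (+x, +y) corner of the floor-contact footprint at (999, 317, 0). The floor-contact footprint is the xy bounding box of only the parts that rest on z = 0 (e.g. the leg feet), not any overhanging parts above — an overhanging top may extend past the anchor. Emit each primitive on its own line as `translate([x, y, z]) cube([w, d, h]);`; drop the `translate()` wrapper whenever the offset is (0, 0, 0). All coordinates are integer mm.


translate([360, 297, 0]) cube([67, 20, 942]);
translate([932, 297, 0]) cube([67, 20, 942]);
translate([427, 297, 0]) cube([505, 20, 67]);
translate([427, 297, 875]) cube([505, 20, 67]);


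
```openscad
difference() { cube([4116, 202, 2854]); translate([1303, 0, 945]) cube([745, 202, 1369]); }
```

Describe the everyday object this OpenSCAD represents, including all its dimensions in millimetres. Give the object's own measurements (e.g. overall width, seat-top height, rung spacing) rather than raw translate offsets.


A wall 4116 mm long (x), 202 mm thick (y), 2854 mm tall, with a rectangular window opening cut through it. The opening is 745 mm wide and 1369 mm tall; its sill is at z = 945 mm and its near (−x) edge is 1303 mm from the wall's −x end. The opening passes through the full wall thickness.


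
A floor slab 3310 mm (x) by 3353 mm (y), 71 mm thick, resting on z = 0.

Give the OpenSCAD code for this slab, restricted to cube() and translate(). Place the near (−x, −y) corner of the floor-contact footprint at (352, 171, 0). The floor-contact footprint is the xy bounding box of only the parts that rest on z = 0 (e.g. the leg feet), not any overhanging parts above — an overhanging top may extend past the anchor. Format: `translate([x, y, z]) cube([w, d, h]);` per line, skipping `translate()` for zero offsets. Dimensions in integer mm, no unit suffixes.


translate([352, 171, 0]) cube([3310, 3353, 71]);


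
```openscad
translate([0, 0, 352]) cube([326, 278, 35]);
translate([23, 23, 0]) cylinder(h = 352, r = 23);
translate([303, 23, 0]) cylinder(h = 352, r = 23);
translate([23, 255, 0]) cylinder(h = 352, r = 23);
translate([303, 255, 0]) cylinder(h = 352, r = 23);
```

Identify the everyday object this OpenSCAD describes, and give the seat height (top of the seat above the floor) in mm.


A stool. The seat height is 387 mm.

A 326×278×35 slab at z = 352 on four corner cylinders — a stool. The seat top is 352 + 35 = 387 mm.


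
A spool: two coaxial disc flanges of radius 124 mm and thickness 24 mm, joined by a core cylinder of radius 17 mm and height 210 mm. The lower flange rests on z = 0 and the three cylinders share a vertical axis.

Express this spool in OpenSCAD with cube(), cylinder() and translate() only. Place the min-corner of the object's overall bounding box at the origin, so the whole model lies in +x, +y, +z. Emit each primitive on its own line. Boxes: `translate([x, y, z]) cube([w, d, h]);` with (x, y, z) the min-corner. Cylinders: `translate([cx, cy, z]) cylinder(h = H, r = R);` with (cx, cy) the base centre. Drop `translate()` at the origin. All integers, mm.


translate([124, 124, 0]) cylinder(h = 24, r = 124);
translate([124, 124, 24]) cylinder(h = 210, r = 17);
translate([124, 124, 234]) cylinder(h = 24, r = 124);


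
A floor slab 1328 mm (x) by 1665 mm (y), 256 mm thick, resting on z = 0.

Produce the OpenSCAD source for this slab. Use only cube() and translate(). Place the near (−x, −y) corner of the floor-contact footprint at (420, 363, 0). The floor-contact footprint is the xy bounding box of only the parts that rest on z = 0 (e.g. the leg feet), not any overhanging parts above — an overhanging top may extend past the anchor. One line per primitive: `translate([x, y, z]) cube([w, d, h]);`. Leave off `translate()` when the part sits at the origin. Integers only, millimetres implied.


translate([420, 363, 0]) cube([1328, 1665, 256]);


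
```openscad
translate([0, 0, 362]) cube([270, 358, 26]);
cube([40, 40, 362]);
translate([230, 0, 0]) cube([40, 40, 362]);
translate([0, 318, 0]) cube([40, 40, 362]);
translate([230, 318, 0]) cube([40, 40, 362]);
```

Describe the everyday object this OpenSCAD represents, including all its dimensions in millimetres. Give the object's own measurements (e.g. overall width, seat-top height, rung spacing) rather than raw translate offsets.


A four-legged stool. The seat is a 270×358×26 mm slab whose top surface is at z = 388 mm; four square legs, each 40×40 mm in cross-section, run from the floor (z = 0) to the underside of the seat, each flush with a corner of the seat.
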